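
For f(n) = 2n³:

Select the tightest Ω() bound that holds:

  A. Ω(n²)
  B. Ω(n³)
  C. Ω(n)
B

f(n) = 2n³ is Ω(n³).
All listed options are valid Big-Ω bounds (lower bounds),
but Ω(n³) is the tightest (largest valid bound).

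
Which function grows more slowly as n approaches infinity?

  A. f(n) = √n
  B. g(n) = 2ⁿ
A

f(n) = √n is O(√n), while g(n) = 2ⁿ is O(2ⁿ).
Since O(√n) grows slower than O(2ⁿ), f(n) is dominated.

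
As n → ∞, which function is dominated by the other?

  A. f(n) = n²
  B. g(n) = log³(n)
B

f(n) = n² is O(n²), while g(n) = log³(n) is O(log³ n).
Since O(log³ n) grows slower than O(n²), g(n) is dominated.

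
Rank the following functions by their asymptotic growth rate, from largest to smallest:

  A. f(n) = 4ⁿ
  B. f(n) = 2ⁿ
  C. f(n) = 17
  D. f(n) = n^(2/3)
A > B > D > C

Comparing growth rates:
A = 4ⁿ is O(4ⁿ)
B = 2ⁿ is O(2ⁿ)
D = n^(2/3) is O(n^(2/3))
C = 17 is O(1)

Therefore, the order from fastest to slowest is: A > B > D > C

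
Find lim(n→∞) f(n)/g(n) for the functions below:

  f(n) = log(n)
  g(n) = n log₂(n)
0

Since log(n) (O(log n)) grows slower than n log₂(n) (O(n log n)),
the ratio f(n)/g(n) → 0 as n → ∞.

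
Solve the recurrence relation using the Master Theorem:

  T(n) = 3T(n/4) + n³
Θ(n³)

Master Theorem: a = 3, b = 4, f(n) = n³.
Compute the critical exponent d = log₄(3) = 0.792.
Compare f(n) = Θ(n³) against n^d:
  k = 3 > d = 0.792, so f(n) = Ω(n^(d+ε)) — Case 3.
  Regularity: a·(n/b)^3/n^3 = a/b^3 = 3/64 < 1 ✓.
  The top-level work dominates: T(n) = Θ(f(n)) = Θ(n³).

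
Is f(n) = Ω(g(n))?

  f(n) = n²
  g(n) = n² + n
True

f(n) = n² and g(n) = n² + n are both O(n²).
Big-Ω permits equal growth rates (f ≥ c·g for some c > 0), so f(n) = Ω(g(n)) is true.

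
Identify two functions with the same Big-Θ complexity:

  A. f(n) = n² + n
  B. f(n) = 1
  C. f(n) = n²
A and C

Examining each function:
  A. n² + n is O(n²)
  B. 1 is O(1)
  C. n² is O(n²)

Functions A and C both have the same complexity class.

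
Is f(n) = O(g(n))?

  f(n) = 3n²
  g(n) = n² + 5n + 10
True

f(n) = 3n² and g(n) = n² + 5n + 10 are both O(n²).
Big-O permits equal growth rates (f ≤ c·g for some c), so f(n) = O(g(n)) is true.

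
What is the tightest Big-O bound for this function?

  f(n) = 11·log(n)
O(log n)

The dominant term in 11·log(n) is 11·log(n), which is Θ(log n).
Constants are absorbed, so the tightest bound is O(log n).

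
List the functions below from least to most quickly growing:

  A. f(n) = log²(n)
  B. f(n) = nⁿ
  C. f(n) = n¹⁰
A < C < B

Comparing growth rates:
A = log²(n) is O(log² n)
C = n¹⁰ is O(n¹⁰)
B = nⁿ is O(nⁿ)

Therefore, the order from slowest to fastest is: A < C < B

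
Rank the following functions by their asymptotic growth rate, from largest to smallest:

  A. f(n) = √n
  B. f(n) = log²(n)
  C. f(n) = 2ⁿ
C > A > B

Comparing growth rates:
C = 2ⁿ is O(2ⁿ)
A = √n is O(√n)
B = log²(n) is O(log² n)

Therefore, the order from fastest to slowest is: C > A > B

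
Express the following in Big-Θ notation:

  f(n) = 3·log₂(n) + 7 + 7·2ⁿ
Θ(2ⁿ)

Order the terms by growth rate: 7 ≺ 3·log₂(n) ≺ 7·2ⁿ.
The fastest-growing term 7·2ⁿ dominates as n → ∞; dropping its constant factor gives Θ(2ⁿ).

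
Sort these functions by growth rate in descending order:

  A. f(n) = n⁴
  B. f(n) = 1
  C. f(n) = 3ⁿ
C > A > B

Comparing growth rates:
C = 3ⁿ is O(3ⁿ)
A = n⁴ is O(n⁴)
B = 1 is O(1)

Therefore, the order from fastest to slowest is: C > A > B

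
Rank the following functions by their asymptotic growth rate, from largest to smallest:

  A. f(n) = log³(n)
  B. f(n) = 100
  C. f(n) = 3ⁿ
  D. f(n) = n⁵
C > D > A > B

Comparing growth rates:
C = 3ⁿ is O(3ⁿ)
D = n⁵ is O(n⁵)
A = log³(n) is O(log³ n)
B = 100 is O(1)

Therefore, the order from fastest to slowest is: C > D > A > B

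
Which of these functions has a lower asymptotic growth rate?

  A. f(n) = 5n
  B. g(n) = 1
B

f(n) = 5n is O(n), while g(n) = 1 is O(1).
Since O(1) grows slower than O(n), g(n) is dominated.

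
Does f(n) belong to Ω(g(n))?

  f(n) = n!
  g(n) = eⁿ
True

f(n) = n! is O(n!), and g(n) = eⁿ is O(eⁿ).
Since O(n!) grows at least as fast as O(eⁿ), f(n) = Ω(g(n)) is true.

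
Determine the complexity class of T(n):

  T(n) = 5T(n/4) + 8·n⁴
Θ(n⁴)

Master Theorem: a = 5, b = 4, f(n) = 8·n⁴.
Compute the critical exponent d = log₄(5) = 1.161.
Compare f(n) = Θ(n⁴) against n^d:
  k = 4 > d = 1.161, so f(n) = Ω(n^(d+ε)) — Case 3.
  Regularity: a·(n/b)^4/n^4 = a/b^4 = 5/256 < 1 ✓.
  The top-level work dominates: T(n) = Θ(f(n)) = Θ(n⁴).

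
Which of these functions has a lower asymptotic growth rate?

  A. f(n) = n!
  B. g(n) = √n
B

f(n) = n! is O(n!), while g(n) = √n is O(√n).
Since O(√n) grows slower than O(n!), g(n) is dominated.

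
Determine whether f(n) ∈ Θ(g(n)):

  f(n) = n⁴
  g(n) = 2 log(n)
False

f(n) = n⁴ is O(n⁴), and g(n) = 2 log(n) is O(log n).
Since they have different growth rates, f(n) = Θ(g(n)) is false.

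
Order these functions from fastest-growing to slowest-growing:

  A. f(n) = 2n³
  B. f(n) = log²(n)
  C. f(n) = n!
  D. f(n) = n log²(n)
C > A > D > B

Comparing growth rates:
C = n! is O(n!)
A = 2n³ is O(n³)
D = n log²(n) is O(n log² n)
B = log²(n) is O(log² n)

Therefore, the order from fastest to slowest is: C > A > D > B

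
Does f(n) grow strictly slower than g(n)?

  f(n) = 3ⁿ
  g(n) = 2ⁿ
False

f(n) = 3ⁿ is O(3ⁿ), and g(n) = 2ⁿ is O(2ⁿ).
Since O(3ⁿ) grows faster than or equal to O(2ⁿ), f(n) = o(g(n)) is false.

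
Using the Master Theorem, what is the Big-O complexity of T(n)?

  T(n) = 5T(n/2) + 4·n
Θ(n^log₂(5))

Master Theorem: a = 5, b = 2, f(n) = 4·n.
Compute the critical exponent d = log₂(5) = 2.322.
Compare f(n) = Θ(n) against n^d:
  k = 1 < d = 2.322, so f(n) = O(n^(d-ε)) — Case 1.
  The recursion cost dominates: T(n) = Θ(n^d) = Θ(n^log₂(5)).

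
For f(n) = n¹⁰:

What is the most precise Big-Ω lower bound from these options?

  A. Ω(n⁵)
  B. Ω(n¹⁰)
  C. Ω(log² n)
B

f(n) = n¹⁰ is Ω(n¹⁰).
All listed options are valid Big-Ω bounds (lower bounds),
but Ω(n¹⁰) is the tightest (largest valid bound).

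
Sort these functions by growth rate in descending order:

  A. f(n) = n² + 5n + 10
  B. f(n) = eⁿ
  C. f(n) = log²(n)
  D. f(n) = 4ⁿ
D > B > A > C

Comparing growth rates:
D = 4ⁿ is O(4ⁿ)
B = eⁿ is O(eⁿ)
A = n² + 5n + 10 is O(n²)
C = log²(n) is O(log² n)

Therefore, the order from fastest to slowest is: D > B > A > C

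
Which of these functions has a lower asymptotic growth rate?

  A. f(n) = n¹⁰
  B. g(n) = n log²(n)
B

f(n) = n¹⁰ is O(n¹⁰), while g(n) = n log²(n) is O(n log² n).
Since O(n log² n) grows slower than O(n¹⁰), g(n) is dominated.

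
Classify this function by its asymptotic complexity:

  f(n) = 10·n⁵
O(n⁵)

The dominant term in 10·n⁵ is 10·n⁵, which is Θ(n⁵).
Constants are absorbed, so the tightest bound is O(n⁵).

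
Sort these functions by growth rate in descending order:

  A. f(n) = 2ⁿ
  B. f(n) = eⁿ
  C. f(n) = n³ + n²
B > A > C

Comparing growth rates:
B = eⁿ is O(eⁿ)
A = 2ⁿ is O(2ⁿ)
C = n³ + n² is O(n³)

Therefore, the order from fastest to slowest is: B > A > C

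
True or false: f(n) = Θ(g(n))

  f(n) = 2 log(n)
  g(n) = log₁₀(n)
True

f(n) = 2 log(n) and g(n) = log₁₀(n) are both O(log n).
Since they have the same asymptotic growth rate, f(n) = Θ(g(n)) is true.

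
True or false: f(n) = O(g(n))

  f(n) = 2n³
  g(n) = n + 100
False

f(n) = 2n³ is O(n³), and g(n) = n + 100 is O(n).
Since O(n³) grows faster than O(n), f(n) = O(g(n)) is false.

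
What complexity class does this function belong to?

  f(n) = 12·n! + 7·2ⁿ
O(n!)

The dominant term in 12·n! + 7·2ⁿ is 12·n!, which is Θ(n!).
Lower-order terms (7·2ⁿ) are asymptotically negligible.
Constants are absorbed, so the tightest bound is O(n!).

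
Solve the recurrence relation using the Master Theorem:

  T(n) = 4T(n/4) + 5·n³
Θ(n³)

Master Theorem: a = 4, b = 4, f(n) = 5·n³.
Compute the critical exponent d = log₄(4) = 1.
Compare f(n) = Θ(n³) against n^d:
  k = 3 > d = 1, so f(n) = Ω(n^(d+ε)) — Case 3.
  Regularity: a·(n/b)^3/n^3 = a/b^3 = 4/64 < 1 ✓.
  The top-level work dominates: T(n) = Θ(f(n)) = Θ(n³).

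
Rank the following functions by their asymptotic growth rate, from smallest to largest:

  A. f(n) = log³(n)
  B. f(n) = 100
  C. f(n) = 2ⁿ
B < A < C

Comparing growth rates:
B = 100 is O(1)
A = log³(n) is O(log³ n)
C = 2ⁿ is O(2ⁿ)

Therefore, the order from slowest to fastest is: B < A < C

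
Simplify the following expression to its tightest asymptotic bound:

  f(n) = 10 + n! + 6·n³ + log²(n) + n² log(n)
Θ(n!)

Order the terms by growth rate: 10 ≺ log²(n) ≺ n² log(n) ≺ 6·n³ ≺ n!.
The fastest-growing term n! dominates as n → ∞; dropping its constant factor gives Θ(n!).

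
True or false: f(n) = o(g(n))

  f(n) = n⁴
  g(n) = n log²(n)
False

f(n) = n⁴ is O(n⁴), and g(n) = n log²(n) is O(n log² n).
Since O(n⁴) grows faster than or equal to O(n log² n), f(n) = o(g(n)) is false.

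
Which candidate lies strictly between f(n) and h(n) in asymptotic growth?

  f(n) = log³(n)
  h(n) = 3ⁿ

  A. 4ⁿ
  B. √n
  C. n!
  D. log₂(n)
B

We need g(n) with log³(n) = o(g(n)) and g(n) = o(3ⁿ), i.e. O(log³ n) ≺ g ≺ O(3ⁿ).
Check each option:
  A. 4ⁿ — O(4ⁿ) does not grow strictly slower than h(n)
  B. √n — O(√n) is strictly between O(log³ n) and O(3ⁿ) ✓
  C. n! — O(n!) does not grow strictly slower than h(n)
  D. log₂(n) — O(log n) does not grow strictly faster than f(n)

Only option B (√n) lies strictly between.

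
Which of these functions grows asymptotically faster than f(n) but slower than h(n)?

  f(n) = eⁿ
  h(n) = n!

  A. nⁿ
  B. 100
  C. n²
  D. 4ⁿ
D

We need g(n) with eⁿ = o(g(n)) and g(n) = o(n!), i.e. O(eⁿ) ≺ g ≺ O(n!).
Check each option:
  A. nⁿ — O(nⁿ) does not grow strictly slower than h(n)
  B. 100 — O(1) does not grow strictly faster than f(n)
  C. n² — O(n²) does not grow strictly faster than f(n)
  D. 4ⁿ — O(4ⁿ) is strictly between O(eⁿ) and O(n!) ✓

Only option D (4ⁿ) lies strictly between.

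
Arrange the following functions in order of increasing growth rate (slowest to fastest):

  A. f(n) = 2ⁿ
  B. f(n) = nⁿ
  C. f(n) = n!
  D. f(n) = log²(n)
D < A < C < B

Comparing growth rates:
D = log²(n) is O(log² n)
A = 2ⁿ is O(2ⁿ)
C = n! is O(n!)
B = nⁿ is O(nⁿ)

Therefore, the order from slowest to fastest is: D < A < C < B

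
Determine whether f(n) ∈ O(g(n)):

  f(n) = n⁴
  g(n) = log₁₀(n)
False

f(n) = n⁴ is O(n⁴), and g(n) = log₁₀(n) is O(log n).
Since O(n⁴) grows faster than O(log n), f(n) = O(g(n)) is false.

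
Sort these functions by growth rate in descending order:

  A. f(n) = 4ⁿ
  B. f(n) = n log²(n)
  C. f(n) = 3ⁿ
A > C > B

Comparing growth rates:
A = 4ⁿ is O(4ⁿ)
C = 3ⁿ is O(3ⁿ)
B = n log²(n) is O(n log² n)

Therefore, the order from fastest to slowest is: A > C > B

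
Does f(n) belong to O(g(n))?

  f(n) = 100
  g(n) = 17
True

f(n) = 100 and g(n) = 17 are both O(1).
Big-O permits equal growth rates (f ≤ c·g for some c), so f(n) = O(g(n)) is true.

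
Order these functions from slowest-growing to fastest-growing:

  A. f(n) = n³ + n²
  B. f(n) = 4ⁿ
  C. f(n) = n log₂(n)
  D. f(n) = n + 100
D < C < A < B

Comparing growth rates:
D = n + 100 is O(n)
C = n log₂(n) is O(n log n)
A = n³ + n² is O(n³)
B = 4ⁿ is O(4ⁿ)

Therefore, the order from slowest to fastest is: D < C < A < B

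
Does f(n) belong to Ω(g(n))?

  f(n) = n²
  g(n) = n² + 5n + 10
True

f(n) = n² and g(n) = n² + 5n + 10 are both O(n²).
Big-Ω permits equal growth rates (f ≥ c·g for some c > 0), so f(n) = Ω(g(n)) is true.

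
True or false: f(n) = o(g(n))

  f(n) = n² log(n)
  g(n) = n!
True

f(n) = n² log(n) is O(n² log n), and g(n) = n! is O(n!).
Since O(n² log n) grows strictly slower than O(n!), f(n) = o(g(n)) is true.
This means lim(n→∞) f(n)/g(n) = 0.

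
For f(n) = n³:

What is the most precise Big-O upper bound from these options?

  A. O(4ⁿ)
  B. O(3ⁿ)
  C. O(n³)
C

f(n) = n³ is O(n³).
All listed options are valid Big-O bounds (upper bounds),
but O(n³) is the tightest (smallest valid bound).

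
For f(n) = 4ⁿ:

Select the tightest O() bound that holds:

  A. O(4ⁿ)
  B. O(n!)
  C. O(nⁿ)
A

f(n) = 4ⁿ is O(4ⁿ).
All listed options are valid Big-O bounds (upper bounds),
but O(4ⁿ) is the tightest (smallest valid bound).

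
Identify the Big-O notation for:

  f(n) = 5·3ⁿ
O(3ⁿ)

The dominant term in 5·3ⁿ is 5·3ⁿ, which is Θ(3ⁿ).
Constants are absorbed, so the tightest bound is O(3ⁿ).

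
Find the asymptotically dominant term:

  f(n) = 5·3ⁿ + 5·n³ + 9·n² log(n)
5·3ⁿ

Looking at each term:
  - 5·3ⁿ is O(3ⁿ)
  - 5·n³ is O(n³)
  - 9·n² log(n) is O(n² log n)

The term 5·3ⁿ (O(3ⁿ)) grows fastest and dominates all others.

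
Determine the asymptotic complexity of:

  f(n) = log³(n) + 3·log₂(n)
O(log³ n)

The dominant term in log³(n) + 3·log₂(n) is log³(n), which is Θ(log³ n).
Lower-order terms (3·log₂(n)) are asymptotically negligible.
Constants are absorbed, so the tightest bound is O(log³ n).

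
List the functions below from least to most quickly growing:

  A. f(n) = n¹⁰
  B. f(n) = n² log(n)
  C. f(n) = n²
C < B < A

Comparing growth rates:
C = n² is O(n²)
B = n² log(n) is O(n² log n)
A = n¹⁰ is O(n¹⁰)

Therefore, the order from slowest to fastest is: C < B < A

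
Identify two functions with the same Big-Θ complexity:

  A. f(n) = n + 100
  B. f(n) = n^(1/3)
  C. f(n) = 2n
A and C

Examining each function:
  A. n + 100 is O(n)
  B. n^(1/3) is O(n^(1/3))
  C. 2n is O(n)

Functions A and C both have the same complexity class.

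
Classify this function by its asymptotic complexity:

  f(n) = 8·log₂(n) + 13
O(log n)

The dominant term in 8·log₂(n) + 13 is 8·log₂(n), which is Θ(log n).
Lower-order terms (13) are asymptotically negligible.
Constants are absorbed, so the tightest bound is O(log n).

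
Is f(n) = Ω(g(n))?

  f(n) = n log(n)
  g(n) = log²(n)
True

f(n) = n log(n) is O(n log n), and g(n) = log²(n) is O(log² n).
Since O(n log n) grows at least as fast as O(log² n), f(n) = Ω(g(n)) is true.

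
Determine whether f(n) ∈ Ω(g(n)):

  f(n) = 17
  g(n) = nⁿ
False

f(n) = 17 is O(1), and g(n) = nⁿ is O(nⁿ).
Since O(1) grows slower than O(nⁿ), f(n) = Ω(g(n)) is false.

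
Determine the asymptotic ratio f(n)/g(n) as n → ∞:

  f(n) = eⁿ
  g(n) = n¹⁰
∞

Since eⁿ (O(eⁿ)) grows faster than n¹⁰ (O(n¹⁰)),
the ratio f(n)/g(n) → ∞ as n → ∞.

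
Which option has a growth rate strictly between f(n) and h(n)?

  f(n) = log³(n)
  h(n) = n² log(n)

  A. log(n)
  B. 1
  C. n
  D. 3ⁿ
C

We need g(n) with log³(n) = o(g(n)) and g(n) = o(n² log(n)), i.e. O(log³ n) ≺ g ≺ O(n² log n).
Check each option:
  A. log(n) — O(log n) does not grow strictly faster than f(n)
  B. 1 — O(1) does not grow strictly faster than f(n)
  C. n — O(n) is strictly between O(log³ n) and O(n² log n) ✓
  D. 3ⁿ — O(3ⁿ) does not grow strictly slower than h(n)

Only option C (n) lies strictly between.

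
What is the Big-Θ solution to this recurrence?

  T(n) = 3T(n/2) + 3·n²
Θ(n²)

Master Theorem: a = 3, b = 2, f(n) = 3·n².
Compute the critical exponent d = log₂(3) = 1.585.
Compare f(n) = Θ(n²) against n^d:
  k = 2 > d = 1.585, so f(n) = Ω(n^(d+ε)) — Case 3.
  Regularity: a·(n/b)^2/n^2 = a/b^2 = 3/4 < 1 ✓.
  The top-level work dominates: T(n) = Θ(f(n)) = Θ(n²).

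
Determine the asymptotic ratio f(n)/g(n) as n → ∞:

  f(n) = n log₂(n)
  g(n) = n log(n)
1/log(2)

Since n log₂(n) and n log(n) have the same growth rate (O(n log n)),
the ratio converges to a constant: 1/log(2).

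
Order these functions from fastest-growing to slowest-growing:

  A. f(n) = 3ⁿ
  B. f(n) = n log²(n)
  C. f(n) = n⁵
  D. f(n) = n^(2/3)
A > C > B > D

Comparing growth rates:
A = 3ⁿ is O(3ⁿ)
C = n⁵ is O(n⁵)
B = n log²(n) is O(n log² n)
D = n^(2/3) is O(n^(2/3))

Therefore, the order from fastest to slowest is: A > C > B > D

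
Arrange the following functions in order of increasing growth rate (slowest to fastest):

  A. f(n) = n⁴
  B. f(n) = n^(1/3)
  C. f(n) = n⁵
B < A < C

Comparing growth rates:
B = n^(1/3) is O(n^(1/3))
A = n⁴ is O(n⁴)
C = n⁵ is O(n⁵)

Therefore, the order from slowest to fastest is: B < A < C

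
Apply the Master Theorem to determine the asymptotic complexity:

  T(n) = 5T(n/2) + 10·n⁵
Θ(n⁵)

Master Theorem: a = 5, b = 2, f(n) = 10·n⁵.
Compute the critical exponent d = log₂(5) = 2.322.
Compare f(n) = Θ(n⁵) against n^d:
  k = 5 > d = 2.322, so f(n) = Ω(n^(d+ε)) — Case 3.
  Regularity: a·(n/b)^5/n^5 = a/b^5 = 5/32 < 1 ✓.
  The top-level work dominates: T(n) = Θ(f(n)) = Θ(n⁵).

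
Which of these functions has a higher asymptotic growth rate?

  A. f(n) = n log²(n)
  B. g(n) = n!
B

f(n) = n log²(n) is O(n log² n), while g(n) = n! is O(n!).
Since O(n!) grows faster than O(n log² n), g(n) dominates.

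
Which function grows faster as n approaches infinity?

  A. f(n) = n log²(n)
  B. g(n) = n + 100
A

f(n) = n log²(n) is O(n log² n), while g(n) = n + 100 is O(n).
Since O(n log² n) grows faster than O(n), f(n) dominates.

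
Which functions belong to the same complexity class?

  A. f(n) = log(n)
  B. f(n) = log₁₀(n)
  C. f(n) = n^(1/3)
A and B

Examining each function:
  A. log(n) is O(log n)
  B. log₁₀(n) is O(log n)
  C. n^(1/3) is O(n^(1/3))

Functions A and B both have the same complexity class.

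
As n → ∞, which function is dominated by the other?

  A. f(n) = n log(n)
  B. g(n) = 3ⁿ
A

f(n) = n log(n) is O(n log n), while g(n) = 3ⁿ is O(3ⁿ).
Since O(n log n) grows slower than O(3ⁿ), f(n) is dominated.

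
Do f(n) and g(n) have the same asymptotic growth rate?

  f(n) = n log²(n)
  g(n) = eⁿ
False

f(n) = n log²(n) is O(n log² n), and g(n) = eⁿ is O(eⁿ).
Since they have different growth rates, f(n) = Θ(g(n)) is false.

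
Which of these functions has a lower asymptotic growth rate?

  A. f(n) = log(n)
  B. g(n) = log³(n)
A

f(n) = log(n) is O(log n), while g(n) = log³(n) is O(log³ n).
Since O(log n) grows slower than O(log³ n), f(n) is dominated.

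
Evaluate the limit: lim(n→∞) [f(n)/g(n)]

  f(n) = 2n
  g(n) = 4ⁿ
0

Since 2n (O(n)) grows slower than 4ⁿ (O(4ⁿ)),
the ratio f(n)/g(n) → 0 as n → ∞.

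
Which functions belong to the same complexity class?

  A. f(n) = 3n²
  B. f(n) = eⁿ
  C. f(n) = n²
A and C

Examining each function:
  A. 3n² is O(n²)
  B. eⁿ is O(eⁿ)
  C. n² is O(n²)

Functions A and C both have the same complexity class.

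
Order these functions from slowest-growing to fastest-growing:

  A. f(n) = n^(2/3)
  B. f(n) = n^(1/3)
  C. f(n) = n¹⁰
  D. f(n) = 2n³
B < A < D < C

Comparing growth rates:
B = n^(1/3) is O(n^(1/3))
A = n^(2/3) is O(n^(2/3))
D = 2n³ is O(n³)
C = n¹⁰ is O(n¹⁰)

Therefore, the order from slowest to fastest is: B < A < D < C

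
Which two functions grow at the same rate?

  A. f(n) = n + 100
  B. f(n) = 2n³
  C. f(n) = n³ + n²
B and C

Examining each function:
  A. n + 100 is O(n)
  B. 2n³ is O(n³)
  C. n³ + n² is O(n³)

Functions B and C both have the same complexity class.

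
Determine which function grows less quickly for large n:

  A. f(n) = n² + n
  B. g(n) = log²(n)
B

f(n) = n² + n is O(n²), while g(n) = log²(n) is O(log² n).
Since O(log² n) grows slower than O(n²), g(n) is dominated.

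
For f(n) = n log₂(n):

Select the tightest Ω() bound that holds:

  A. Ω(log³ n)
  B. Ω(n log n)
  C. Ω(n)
B

f(n) = n log₂(n) is Ω(n log n).
All listed options are valid Big-Ω bounds (lower bounds),
but Ω(n log n) is the tightest (largest valid bound).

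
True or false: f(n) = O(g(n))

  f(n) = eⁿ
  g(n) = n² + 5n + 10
False

f(n) = eⁿ is O(eⁿ), and g(n) = n² + 5n + 10 is O(n²).
Since O(eⁿ) grows faster than O(n²), f(n) = O(g(n)) is false.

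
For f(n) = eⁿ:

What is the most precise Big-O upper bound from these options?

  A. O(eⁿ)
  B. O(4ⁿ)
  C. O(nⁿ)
A

f(n) = eⁿ is O(eⁿ).
All listed options are valid Big-O bounds (upper bounds),
but O(eⁿ) is the tightest (smallest valid bound).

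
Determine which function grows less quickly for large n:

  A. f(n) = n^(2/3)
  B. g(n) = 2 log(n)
B

f(n) = n^(2/3) is O(n^(2/3)), while g(n) = 2 log(n) is O(log n).
Since O(log n) grows slower than O(n^(2/3)), g(n) is dominated.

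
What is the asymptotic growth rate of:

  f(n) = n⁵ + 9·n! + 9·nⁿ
Θ(nⁿ)

Order the terms by growth rate: n⁵ ≺ 9·n! ≺ 9·nⁿ.
The fastest-growing term 9·nⁿ dominates as n → ∞; dropping its constant factor gives Θ(nⁿ).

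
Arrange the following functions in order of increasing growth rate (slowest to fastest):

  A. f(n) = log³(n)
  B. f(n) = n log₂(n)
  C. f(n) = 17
C < A < B

Comparing growth rates:
C = 17 is O(1)
A = log³(n) is O(log³ n)
B = n log₂(n) is O(n log n)

Therefore, the order from slowest to fastest is: C < A < B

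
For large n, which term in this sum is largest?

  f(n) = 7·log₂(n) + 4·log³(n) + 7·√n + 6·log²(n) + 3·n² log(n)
3·n² log(n)

Looking at each term:
  - 7·log₂(n) is O(log n)
  - 4·log³(n) is O(log³ n)
  - 7·√n is O(√n)
  - 6·log²(n) is O(log² n)
  - 3·n² log(n) is O(n² log n)

The term 3·n² log(n) (O(n² log n)) grows fastest and dominates all others.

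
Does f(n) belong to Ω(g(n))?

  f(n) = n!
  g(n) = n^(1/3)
True

f(n) = n! is O(n!), and g(n) = n^(1/3) is O(n^(1/3)).
Since O(n!) grows at least as fast as O(n^(1/3)), f(n) = Ω(g(n)) is true.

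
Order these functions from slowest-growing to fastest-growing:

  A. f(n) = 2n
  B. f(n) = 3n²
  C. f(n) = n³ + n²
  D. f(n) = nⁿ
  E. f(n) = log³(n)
E < A < B < C < D

Comparing growth rates:
E = log³(n) is O(log³ n)
A = 2n is O(n)
B = 3n² is O(n²)
C = n³ + n² is O(n³)
D = nⁿ is O(nⁿ)

Therefore, the order from slowest to fastest is: E < A < B < C < D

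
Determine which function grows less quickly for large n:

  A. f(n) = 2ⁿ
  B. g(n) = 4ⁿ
A

f(n) = 2ⁿ is O(2ⁿ), while g(n) = 4ⁿ is O(4ⁿ).
Since O(2ⁿ) grows slower than O(4ⁿ), f(n) is dominated.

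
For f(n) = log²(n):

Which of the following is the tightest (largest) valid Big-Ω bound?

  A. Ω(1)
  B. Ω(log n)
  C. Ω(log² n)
C

f(n) = log²(n) is Ω(log² n).
All listed options are valid Big-Ω bounds (lower bounds),
but Ω(log² n) is the tightest (largest valid bound).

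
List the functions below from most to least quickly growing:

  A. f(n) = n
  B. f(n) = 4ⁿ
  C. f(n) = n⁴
B > C > A

Comparing growth rates:
B = 4ⁿ is O(4ⁿ)
C = n⁴ is O(n⁴)
A = n is O(n)

Therefore, the order from fastest to slowest is: B > C > A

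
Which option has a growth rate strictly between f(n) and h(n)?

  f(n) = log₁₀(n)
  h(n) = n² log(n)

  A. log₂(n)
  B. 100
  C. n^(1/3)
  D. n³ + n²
C

We need g(n) with log₁₀(n) = o(g(n)) and g(n) = o(n² log(n)), i.e. O(log n) ≺ g ≺ O(n² log n).
Check each option:
  A. log₂(n) — O(log n) does not grow strictly faster than f(n)
  B. 100 — O(1) does not grow strictly faster than f(n)
  C. n^(1/3) — O(n^(1/3)) is strictly between O(log n) and O(n² log n) ✓
  D. n³ + n² — O(n³) does not grow strictly slower than h(n)

Only option C (n^(1/3)) lies strictly between.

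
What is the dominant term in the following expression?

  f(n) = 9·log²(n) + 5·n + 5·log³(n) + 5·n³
5·n³

Looking at each term:
  - 9·log²(n) is O(log² n)
  - 5·n is O(n)
  - 5·log³(n) is O(log³ n)
  - 5·n³ is O(n³)

The term 5·n³ (O(n³)) grows fastest and dominates all others.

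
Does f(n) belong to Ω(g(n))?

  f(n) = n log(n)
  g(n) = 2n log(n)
True

f(n) = n log(n) and g(n) = 2n log(n) are both O(n log n).
Big-Ω permits equal growth rates (f ≥ c·g for some c > 0), so f(n) = Ω(g(n)) is true.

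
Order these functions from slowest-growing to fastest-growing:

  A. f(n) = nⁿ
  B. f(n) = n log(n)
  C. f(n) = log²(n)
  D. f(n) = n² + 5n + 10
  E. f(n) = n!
C < B < D < E < A

Comparing growth rates:
C = log²(n) is O(log² n)
B = n log(n) is O(n log n)
D = n² + 5n + 10 is O(n²)
E = n! is O(n!)
A = nⁿ is O(nⁿ)

Therefore, the order from slowest to fastest is: C < B < D < E < A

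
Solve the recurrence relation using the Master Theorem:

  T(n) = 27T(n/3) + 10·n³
Θ(n³ log n)

Master Theorem: a = 27, b = 3, f(n) = 10·n³.
Compute the critical exponent d = log₃(27) = 3.
Compare f(n) = Θ(n³) against n^d:
  k = 3 = d, so f(n) = Θ(n^d) — Case 2.
  Work is balanced across levels: T(n) = Θ(n^d log n) = Θ(n³ log n).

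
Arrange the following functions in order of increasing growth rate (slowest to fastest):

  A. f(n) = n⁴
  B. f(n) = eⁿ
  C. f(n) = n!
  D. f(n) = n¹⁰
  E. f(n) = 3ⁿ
A < D < B < E < C

Comparing growth rates:
A = n⁴ is O(n⁴)
D = n¹⁰ is O(n¹⁰)
B = eⁿ is O(eⁿ)
E = 3ⁿ is O(3ⁿ)
C = n! is O(n!)

Therefore, the order from slowest to fastest is: A < D < B < E < C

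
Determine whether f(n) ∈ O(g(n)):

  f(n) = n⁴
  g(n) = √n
False

f(n) = n⁴ is O(n⁴), and g(n) = √n is O(√n).
Since O(n⁴) grows faster than O(√n), f(n) = O(g(n)) is false.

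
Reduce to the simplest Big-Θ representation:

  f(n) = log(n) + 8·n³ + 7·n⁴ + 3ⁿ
Θ(3ⁿ)

Order the terms by growth rate: log(n) ≺ 8·n³ ≺ 7·n⁴ ≺ 3ⁿ.
The fastest-growing term 3ⁿ dominates as n → ∞; dropping its constant factor gives Θ(3ⁿ).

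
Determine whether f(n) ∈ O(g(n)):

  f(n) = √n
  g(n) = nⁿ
True

f(n) = √n is O(√n), and g(n) = nⁿ is O(nⁿ).
Since O(√n) ⊆ O(nⁿ) (f grows no faster than g), f(n) = O(g(n)) is true.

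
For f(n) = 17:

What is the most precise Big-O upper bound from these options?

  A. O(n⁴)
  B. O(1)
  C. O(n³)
B

f(n) = 17 is O(1).
All listed options are valid Big-O bounds (upper bounds),
but O(1) is the tightest (smallest valid bound).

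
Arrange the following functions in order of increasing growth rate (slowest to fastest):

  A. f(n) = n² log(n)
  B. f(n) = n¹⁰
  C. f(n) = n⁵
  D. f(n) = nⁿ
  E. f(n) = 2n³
A < E < C < B < D

Comparing growth rates:
A = n² log(n) is O(n² log n)
E = 2n³ is O(n³)
C = n⁵ is O(n⁵)
B = n¹⁰ is O(n¹⁰)
D = nⁿ is O(nⁿ)

Therefore, the order from slowest to fastest is: A < E < C < B < D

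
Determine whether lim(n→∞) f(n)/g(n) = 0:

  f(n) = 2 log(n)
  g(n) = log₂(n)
False

f(n) = 2 log(n) is O(log n), and g(n) = log₂(n) is O(log n).
Since they have the same growth rate, f(n) = o(g(n)) is false.
(f = o(g) requires f to grow strictly slower, not equal.)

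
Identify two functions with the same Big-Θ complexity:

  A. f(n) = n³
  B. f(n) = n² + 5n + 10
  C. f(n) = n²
B and C

Examining each function:
  A. n³ is O(n³)
  B. n² + 5n + 10 is O(n²)
  C. n² is O(n²)

Functions B and C both have the same complexity class.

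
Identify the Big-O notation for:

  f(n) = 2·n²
O(n²)

The dominant term in 2·n² is 2·n², which is Θ(n²).
Constants are absorbed, so the tightest bound is O(n²).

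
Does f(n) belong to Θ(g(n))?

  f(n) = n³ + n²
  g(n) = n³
True

f(n) = n³ + n² and g(n) = n³ are both O(n³).
Since they have the same asymptotic growth rate, f(n) = Θ(g(n)) is true.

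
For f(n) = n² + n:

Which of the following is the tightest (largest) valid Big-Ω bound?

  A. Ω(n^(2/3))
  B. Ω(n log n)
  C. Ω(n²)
C

f(n) = n² + n is Ω(n²).
All listed options are valid Big-Ω bounds (lower bounds),
but Ω(n²) is the tightest (largest valid bound).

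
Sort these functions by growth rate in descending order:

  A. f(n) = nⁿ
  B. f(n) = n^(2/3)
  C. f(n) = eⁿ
A > C > B

Comparing growth rates:
A = nⁿ is O(nⁿ)
C = eⁿ is O(eⁿ)
B = n^(2/3) is O(n^(2/3))

Therefore, the order from fastest to slowest is: A > C > B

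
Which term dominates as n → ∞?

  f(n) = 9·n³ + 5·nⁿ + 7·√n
5·nⁿ

Looking at each term:
  - 9·n³ is O(n³)
  - 5·nⁿ is O(nⁿ)
  - 7·√n is O(√n)

The term 5·nⁿ (O(nⁿ)) grows fastest and dominates all others.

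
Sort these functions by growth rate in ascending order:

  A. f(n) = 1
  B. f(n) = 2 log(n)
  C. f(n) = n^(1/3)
A < B < C

Comparing growth rates:
A = 1 is O(1)
B = 2 log(n) is O(log n)
C = n^(1/3) is O(n^(1/3))

Therefore, the order from slowest to fastest is: A < B < C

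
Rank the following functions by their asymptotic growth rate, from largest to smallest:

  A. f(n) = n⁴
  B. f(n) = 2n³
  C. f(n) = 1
A > B > C

Comparing growth rates:
A = n⁴ is O(n⁴)
B = 2n³ is O(n³)
C = 1 is O(1)

Therefore, the order from fastest to slowest is: A > B > C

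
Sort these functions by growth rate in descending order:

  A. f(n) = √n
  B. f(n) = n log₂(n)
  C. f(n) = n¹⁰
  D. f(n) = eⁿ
D > C > B > A

Comparing growth rates:
D = eⁿ is O(eⁿ)
C = n¹⁰ is O(n¹⁰)
B = n log₂(n) is O(n log n)
A = √n is O(√n)

Therefore, the order from fastest to slowest is: D > C > B > A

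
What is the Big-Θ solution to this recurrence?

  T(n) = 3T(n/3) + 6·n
Θ(n log n)

Master Theorem: a = 3, b = 3, f(n) = 6·n.
Compute the critical exponent d = log₃(3) = 1.
Compare f(n) = Θ(n) against n^d:
  k = 1 = d, so f(n) = Θ(n^d) — Case 2.
  Work is balanced across levels: T(n) = Θ(n^d log n) = Θ(n log n).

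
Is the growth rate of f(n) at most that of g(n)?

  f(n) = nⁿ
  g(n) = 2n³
False

f(n) = nⁿ is O(nⁿ), and g(n) = 2n³ is O(n³).
Since O(nⁿ) grows faster than O(n³), f(n) = O(g(n)) is false.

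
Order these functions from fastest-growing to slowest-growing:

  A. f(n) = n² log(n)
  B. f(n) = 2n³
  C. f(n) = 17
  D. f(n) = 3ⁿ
D > B > A > C

Comparing growth rates:
D = 3ⁿ is O(3ⁿ)
B = 2n³ is O(n³)
A = n² log(n) is O(n² log n)
C = 17 is O(1)

Therefore, the order from fastest to slowest is: D > B > A > C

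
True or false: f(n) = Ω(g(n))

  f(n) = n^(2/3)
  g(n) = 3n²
False

f(n) = n^(2/3) is O(n^(2/3)), and g(n) = 3n² is O(n²).
Since O(n^(2/3)) grows slower than O(n²), f(n) = Ω(g(n)) is false.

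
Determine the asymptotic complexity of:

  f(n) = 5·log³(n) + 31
O(log³ n)

The dominant term in 5·log³(n) + 31 is 5·log³(n), which is Θ(log³ n).
Lower-order terms (31) are asymptotically negligible.
Constants are absorbed, so the tightest bound is O(log³ n).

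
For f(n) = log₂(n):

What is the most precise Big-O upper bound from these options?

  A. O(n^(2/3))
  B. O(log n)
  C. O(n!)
B

f(n) = log₂(n) is O(log n).
All listed options are valid Big-O bounds (upper bounds),
but O(log n) is the tightest (smallest valid bound).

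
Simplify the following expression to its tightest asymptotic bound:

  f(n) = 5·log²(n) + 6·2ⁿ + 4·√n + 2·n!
Θ(n!)

Order the terms by growth rate: 5·log²(n) ≺ 4·√n ≺ 6·2ⁿ ≺ 2·n!.
The fastest-growing term 2·n! dominates as n → ∞; dropping its constant factor gives Θ(n!).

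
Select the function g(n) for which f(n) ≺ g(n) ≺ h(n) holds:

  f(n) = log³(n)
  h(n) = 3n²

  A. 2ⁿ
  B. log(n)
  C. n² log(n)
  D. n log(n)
D

We need g(n) with log³(n) = o(g(n)) and g(n) = o(3n²), i.e. O(log³ n) ≺ g ≺ O(n²).
Check each option:
  A. 2ⁿ — O(2ⁿ) does not grow strictly slower than h(n)
  B. log(n) — O(log n) does not grow strictly faster than f(n)
  C. n² log(n) — O(n² log n) does not grow strictly slower than h(n)
  D. n log(n) — O(n log n) is strictly between O(log³ n) and O(n²) ✓

Only option D (n log(n)) lies strictly between.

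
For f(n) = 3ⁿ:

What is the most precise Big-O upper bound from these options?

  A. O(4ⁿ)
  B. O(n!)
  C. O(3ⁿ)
C

f(n) = 3ⁿ is O(3ⁿ).
All listed options are valid Big-O bounds (upper bounds),
but O(3ⁿ) is the tightest (smallest valid bound).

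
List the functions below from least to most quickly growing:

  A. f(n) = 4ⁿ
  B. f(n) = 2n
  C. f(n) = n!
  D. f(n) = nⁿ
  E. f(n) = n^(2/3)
E < B < A < C < D

Comparing growth rates:
E = n^(2/3) is O(n^(2/3))
B = 2n is O(n)
A = 4ⁿ is O(4ⁿ)
C = n! is O(n!)
D = nⁿ is O(nⁿ)

Therefore, the order from slowest to fastest is: E < B < A < C < D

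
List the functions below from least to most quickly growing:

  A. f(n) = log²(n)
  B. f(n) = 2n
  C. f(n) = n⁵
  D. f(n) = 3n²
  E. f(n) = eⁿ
A < B < D < C < E

Comparing growth rates:
A = log²(n) is O(log² n)
B = 2n is O(n)
D = 3n² is O(n²)
C = n⁵ is O(n⁵)
E = eⁿ is O(eⁿ)

Therefore, the order from slowest to fastest is: A < B < D < C < E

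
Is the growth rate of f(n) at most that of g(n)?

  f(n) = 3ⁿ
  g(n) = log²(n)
False

f(n) = 3ⁿ is O(3ⁿ), and g(n) = log²(n) is O(log² n).
Since O(3ⁿ) grows faster than O(log² n), f(n) = O(g(n)) is false.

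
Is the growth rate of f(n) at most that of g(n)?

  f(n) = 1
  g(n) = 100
True

f(n) = 1 and g(n) = 100 are both O(1).
Big-O permits equal growth rates (f ≤ c·g for some c), so f(n) = O(g(n)) is true.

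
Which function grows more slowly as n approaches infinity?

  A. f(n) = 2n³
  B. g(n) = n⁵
A

f(n) = 2n³ is O(n³), while g(n) = n⁵ is O(n⁵).
Since O(n³) grows slower than O(n⁵), f(n) is dominated.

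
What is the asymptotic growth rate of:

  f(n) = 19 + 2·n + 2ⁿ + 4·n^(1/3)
Θ(2ⁿ)

Order the terms by growth rate: 19 ≺ 4·n^(1/3) ≺ 2·n ≺ 2ⁿ.
The fastest-growing term 2ⁿ dominates as n → ∞; dropping its constant factor gives Θ(2ⁿ).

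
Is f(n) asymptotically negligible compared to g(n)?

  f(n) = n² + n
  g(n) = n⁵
True

f(n) = n² + n is O(n²), and g(n) = n⁵ is O(n⁵).
Since O(n²) grows strictly slower than O(n⁵), f(n) = o(g(n)) is true.
This means lim(n→∞) f(n)/g(n) = 0.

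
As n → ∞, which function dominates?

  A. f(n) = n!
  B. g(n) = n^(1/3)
A

f(n) = n! is O(n!), while g(n) = n^(1/3) is O(n^(1/3)).
Since O(n!) grows faster than O(n^(1/3)), f(n) dominates.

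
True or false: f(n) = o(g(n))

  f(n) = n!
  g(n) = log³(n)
False

f(n) = n! is O(n!), and g(n) = log³(n) is O(log³ n).
Since O(n!) grows faster than or equal to O(log³ n), f(n) = o(g(n)) is false.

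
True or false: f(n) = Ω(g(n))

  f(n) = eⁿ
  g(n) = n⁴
True

f(n) = eⁿ is O(eⁿ), and g(n) = n⁴ is O(n⁴).
Since O(eⁿ) grows at least as fast as O(n⁴), f(n) = Ω(g(n)) is true.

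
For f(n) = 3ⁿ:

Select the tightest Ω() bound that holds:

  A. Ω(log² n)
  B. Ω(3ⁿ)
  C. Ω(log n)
B

f(n) = 3ⁿ is Ω(3ⁿ).
All listed options are valid Big-Ω bounds (lower bounds),
but Ω(3ⁿ) is the tightest (largest valid bound).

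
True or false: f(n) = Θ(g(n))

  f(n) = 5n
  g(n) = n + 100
True

f(n) = 5n and g(n) = n + 100 are both O(n).
Since they have the same asymptotic growth rate, f(n) = Θ(g(n)) is true.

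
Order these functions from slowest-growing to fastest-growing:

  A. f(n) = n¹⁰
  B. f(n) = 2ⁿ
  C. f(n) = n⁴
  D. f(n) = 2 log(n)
D < C < A < B

Comparing growth rates:
D = 2 log(n) is O(log n)
C = n⁴ is O(n⁴)
A = n¹⁰ is O(n¹⁰)
B = 2ⁿ is O(2ⁿ)

Therefore, the order from slowest to fastest is: D < C < A < B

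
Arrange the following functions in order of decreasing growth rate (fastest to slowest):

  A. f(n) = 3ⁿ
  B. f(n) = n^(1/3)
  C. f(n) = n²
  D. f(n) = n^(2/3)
A > C > D > B

Comparing growth rates:
A = 3ⁿ is O(3ⁿ)
C = n² is O(n²)
D = n^(2/3) is O(n^(2/3))
B = n^(1/3) is O(n^(1/3))

Therefore, the order from fastest to slowest is: A > C > D > B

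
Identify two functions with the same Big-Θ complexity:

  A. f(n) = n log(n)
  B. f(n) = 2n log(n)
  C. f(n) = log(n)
A and B

Examining each function:
  A. n log(n) is O(n log n)
  B. 2n log(n) is O(n log n)
  C. log(n) is O(log n)

Functions A and B both have the same complexity class.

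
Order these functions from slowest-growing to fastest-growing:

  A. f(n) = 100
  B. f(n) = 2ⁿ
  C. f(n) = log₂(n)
A < C < B

Comparing growth rates:
A = 100 is O(1)
C = log₂(n) is O(log n)
B = 2ⁿ is O(2ⁿ)

Therefore, the order from slowest to fastest is: A < C < B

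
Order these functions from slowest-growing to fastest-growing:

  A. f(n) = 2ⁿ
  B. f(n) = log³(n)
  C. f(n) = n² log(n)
B < C < A

Comparing growth rates:
B = log³(n) is O(log³ n)
C = n² log(n) is O(n² log n)
A = 2ⁿ is O(2ⁿ)

Therefore, the order from slowest to fastest is: B < C < A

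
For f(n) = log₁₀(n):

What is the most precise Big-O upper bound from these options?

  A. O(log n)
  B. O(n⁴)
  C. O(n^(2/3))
A

f(n) = log₁₀(n) is O(log n).
All listed options are valid Big-O bounds (upper bounds),
but O(log n) is the tightest (smallest valid bound).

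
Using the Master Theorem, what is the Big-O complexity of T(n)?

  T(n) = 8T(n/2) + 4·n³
Θ(n³ log n)

Master Theorem: a = 8, b = 2, f(n) = 4·n³.
Compute the critical exponent d = log₂(8) = 3.
Compare f(n) = Θ(n³) against n^d:
  k = 3 = d, so f(n) = Θ(n^d) — Case 2.
  Work is balanced across levels: T(n) = Θ(n^d log n) = Θ(n³ log n).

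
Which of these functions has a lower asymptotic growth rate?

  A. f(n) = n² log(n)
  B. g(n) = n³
A

f(n) = n² log(n) is O(n² log n), while g(n) = n³ is O(n³).
Since O(n² log n) grows slower than O(n³), f(n) is dominated.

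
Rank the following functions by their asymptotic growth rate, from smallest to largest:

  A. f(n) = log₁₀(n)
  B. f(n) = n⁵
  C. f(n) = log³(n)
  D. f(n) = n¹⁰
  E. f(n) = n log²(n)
A < C < E < B < D

Comparing growth rates:
A = log₁₀(n) is O(log n)
C = log³(n) is O(log³ n)
E = n log²(n) is O(n log² n)
B = n⁵ is O(n⁵)
D = n¹⁰ is O(n¹⁰)

Therefore, the order from slowest to fastest is: A < C < E < B < D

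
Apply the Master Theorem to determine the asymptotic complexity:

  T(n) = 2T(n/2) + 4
Θ(n)

Master Theorem: a = 2, b = 2, f(n) = 4.
Compute the critical exponent d = log₂(2) = 1.
Compare f(n) = Θ(1) against n^d:
  k = 0 < d = 1, so f(n) = O(n^(d-ε)) — Case 1.
  The recursion cost dominates: T(n) = Θ(n^d) = Θ(n).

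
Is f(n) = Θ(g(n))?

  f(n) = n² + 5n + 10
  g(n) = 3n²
True

f(n) = n² + 5n + 10 and g(n) = 3n² are both O(n²).
Since they have the same asymptotic growth rate, f(n) = Θ(g(n)) is true.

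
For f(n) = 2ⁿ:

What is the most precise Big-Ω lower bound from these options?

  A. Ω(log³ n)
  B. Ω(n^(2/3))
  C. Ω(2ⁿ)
C

f(n) = 2ⁿ is Ω(2ⁿ).
All listed options are valid Big-Ω bounds (lower bounds),
but Ω(2ⁿ) is the tightest (largest valid bound).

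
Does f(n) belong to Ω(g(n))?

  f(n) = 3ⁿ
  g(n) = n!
False

f(n) = 3ⁿ is O(3ⁿ), and g(n) = n! is O(n!).
Since O(3ⁿ) grows slower than O(n!), f(n) = Ω(g(n)) is false.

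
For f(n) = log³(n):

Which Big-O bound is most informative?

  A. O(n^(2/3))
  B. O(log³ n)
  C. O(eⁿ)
B

f(n) = log³(n) is O(log³ n).
All listed options are valid Big-O bounds (upper bounds),
but O(log³ n) is the tightest (smallest valid bound).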